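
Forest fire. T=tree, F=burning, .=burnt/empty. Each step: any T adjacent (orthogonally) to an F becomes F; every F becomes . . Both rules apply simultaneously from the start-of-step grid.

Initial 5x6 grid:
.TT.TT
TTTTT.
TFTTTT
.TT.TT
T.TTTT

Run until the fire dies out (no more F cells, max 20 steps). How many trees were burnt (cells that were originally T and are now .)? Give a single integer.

Answer: 22

Derivation:
Step 1: +4 fires, +1 burnt (F count now 4)
Step 2: +5 fires, +4 burnt (F count now 5)
Step 3: +4 fires, +5 burnt (F count now 4)
Step 4: +4 fires, +4 burnt (F count now 4)
Step 5: +3 fires, +4 burnt (F count now 3)
Step 6: +2 fires, +3 burnt (F count now 2)
Step 7: +0 fires, +2 burnt (F count now 0)
Fire out after step 7
Initially T: 23, now '.': 29
Total burnt (originally-T cells now '.'): 22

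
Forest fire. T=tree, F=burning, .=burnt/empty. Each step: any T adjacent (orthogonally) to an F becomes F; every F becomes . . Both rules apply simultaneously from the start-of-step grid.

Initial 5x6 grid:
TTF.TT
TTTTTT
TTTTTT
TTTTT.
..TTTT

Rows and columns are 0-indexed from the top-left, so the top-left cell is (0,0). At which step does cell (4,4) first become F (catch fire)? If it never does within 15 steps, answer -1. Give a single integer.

Step 1: cell (4,4)='T' (+2 fires, +1 burnt)
Step 2: cell (4,4)='T' (+4 fires, +2 burnt)
Step 3: cell (4,4)='T' (+5 fires, +4 burnt)
Step 4: cell (4,4)='T' (+7 fires, +5 burnt)
Step 5: cell (4,4)='T' (+5 fires, +7 burnt)
Step 6: cell (4,4)='F' (+1 fires, +5 burnt)
  -> target ignites at step 6
Step 7: cell (4,4)='.' (+1 fires, +1 burnt)
Step 8: cell (4,4)='.' (+0 fires, +1 burnt)
  fire out at step 8

6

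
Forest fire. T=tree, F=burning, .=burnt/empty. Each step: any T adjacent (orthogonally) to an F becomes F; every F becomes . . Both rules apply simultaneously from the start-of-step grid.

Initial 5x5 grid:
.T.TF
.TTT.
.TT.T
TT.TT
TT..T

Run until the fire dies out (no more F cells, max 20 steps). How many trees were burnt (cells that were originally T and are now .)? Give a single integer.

Answer: 11

Derivation:
Step 1: +1 fires, +1 burnt (F count now 1)
Step 2: +1 fires, +1 burnt (F count now 1)
Step 3: +1 fires, +1 burnt (F count now 1)
Step 4: +2 fires, +1 burnt (F count now 2)
Step 5: +2 fires, +2 burnt (F count now 2)
Step 6: +1 fires, +2 burnt (F count now 1)
Step 7: +2 fires, +1 burnt (F count now 2)
Step 8: +1 fires, +2 burnt (F count now 1)
Step 9: +0 fires, +1 burnt (F count now 0)
Fire out after step 9
Initially T: 15, now '.': 21
Total burnt (originally-T cells now '.'): 11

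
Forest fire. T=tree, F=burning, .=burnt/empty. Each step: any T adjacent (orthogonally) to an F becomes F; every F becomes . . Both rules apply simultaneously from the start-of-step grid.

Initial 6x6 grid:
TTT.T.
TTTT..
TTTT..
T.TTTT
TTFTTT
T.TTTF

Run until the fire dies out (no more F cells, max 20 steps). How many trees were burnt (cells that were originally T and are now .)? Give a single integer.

Step 1: +6 fires, +2 burnt (F count now 6)
Step 2: +6 fires, +6 burnt (F count now 6)
Step 3: +6 fires, +6 burnt (F count now 6)
Step 4: +4 fires, +6 burnt (F count now 4)
Step 5: +2 fires, +4 burnt (F count now 2)
Step 6: +1 fires, +2 burnt (F count now 1)
Step 7: +0 fires, +1 burnt (F count now 0)
Fire out after step 7
Initially T: 26, now '.': 35
Total burnt (originally-T cells now '.'): 25

Answer: 25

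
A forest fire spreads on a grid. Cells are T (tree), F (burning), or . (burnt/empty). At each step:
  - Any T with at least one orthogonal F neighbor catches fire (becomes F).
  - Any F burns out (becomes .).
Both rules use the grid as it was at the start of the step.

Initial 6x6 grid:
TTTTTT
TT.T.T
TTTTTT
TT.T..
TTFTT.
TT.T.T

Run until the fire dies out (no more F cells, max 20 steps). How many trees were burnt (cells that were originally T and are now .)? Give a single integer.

Answer: 26

Derivation:
Step 1: +2 fires, +1 burnt (F count now 2)
Step 2: +6 fires, +2 burnt (F count now 6)
Step 3: +4 fires, +6 burnt (F count now 4)
Step 4: +5 fires, +4 burnt (F count now 5)
Step 5: +4 fires, +5 burnt (F count now 4)
Step 6: +4 fires, +4 burnt (F count now 4)
Step 7: +1 fires, +4 burnt (F count now 1)
Step 8: +0 fires, +1 burnt (F count now 0)
Fire out after step 8
Initially T: 27, now '.': 35
Total burnt (originally-T cells now '.'): 26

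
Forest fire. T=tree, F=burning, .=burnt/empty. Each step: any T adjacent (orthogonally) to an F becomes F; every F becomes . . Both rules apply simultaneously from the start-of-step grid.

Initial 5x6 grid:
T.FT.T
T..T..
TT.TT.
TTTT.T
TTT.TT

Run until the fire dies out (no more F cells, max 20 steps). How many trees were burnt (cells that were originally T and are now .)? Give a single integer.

Answer: 15

Derivation:
Step 1: +1 fires, +1 burnt (F count now 1)
Step 2: +1 fires, +1 burnt (F count now 1)
Step 3: +1 fires, +1 burnt (F count now 1)
Step 4: +2 fires, +1 burnt (F count now 2)
Step 5: +1 fires, +2 burnt (F count now 1)
Step 6: +2 fires, +1 burnt (F count now 2)
Step 7: +3 fires, +2 burnt (F count now 3)
Step 8: +2 fires, +3 burnt (F count now 2)
Step 9: +1 fires, +2 burnt (F count now 1)
Step 10: +1 fires, +1 burnt (F count now 1)
Step 11: +0 fires, +1 burnt (F count now 0)
Fire out after step 11
Initially T: 19, now '.': 26
Total burnt (originally-T cells now '.'): 15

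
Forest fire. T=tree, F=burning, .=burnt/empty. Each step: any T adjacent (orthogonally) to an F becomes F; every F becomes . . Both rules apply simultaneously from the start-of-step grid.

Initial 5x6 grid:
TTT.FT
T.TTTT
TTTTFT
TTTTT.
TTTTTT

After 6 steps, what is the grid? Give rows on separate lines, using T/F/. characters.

Step 1: 5 trees catch fire, 2 burn out
  TTT..F
  T.TTFT
  TTTF.F
  TTTTF.
  TTTTTT
Step 2: 5 trees catch fire, 5 burn out
  TTT...
  T.TF.F
  TTF...
  TTTF..
  TTTTFT
Step 3: 5 trees catch fire, 5 burn out
  TTT...
  T.F...
  TF....
  TTF...
  TTTF.F
Step 4: 4 trees catch fire, 5 burn out
  TTF...
  T.....
  F.....
  TF....
  TTF...
Step 5: 4 trees catch fire, 4 burn out
  TF....
  F.....
  ......
  F.....
  TF....
Step 6: 2 trees catch fire, 4 burn out
  F.....
  ......
  ......
  ......
  F.....

F.....
......
......
......
F.....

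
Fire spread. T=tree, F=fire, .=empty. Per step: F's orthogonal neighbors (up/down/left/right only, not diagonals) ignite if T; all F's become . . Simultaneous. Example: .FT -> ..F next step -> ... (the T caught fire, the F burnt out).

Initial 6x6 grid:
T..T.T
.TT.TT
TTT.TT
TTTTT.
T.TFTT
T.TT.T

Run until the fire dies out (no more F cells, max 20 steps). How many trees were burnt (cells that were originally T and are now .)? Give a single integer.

Step 1: +4 fires, +1 burnt (F count now 4)
Step 2: +4 fires, +4 burnt (F count now 4)
Step 3: +4 fires, +4 burnt (F count now 4)
Step 4: +5 fires, +4 burnt (F count now 5)
Step 5: +4 fires, +5 burnt (F count now 4)
Step 6: +2 fires, +4 burnt (F count now 2)
Step 7: +0 fires, +2 burnt (F count now 0)
Fire out after step 7
Initially T: 25, now '.': 34
Total burnt (originally-T cells now '.'): 23

Answer: 23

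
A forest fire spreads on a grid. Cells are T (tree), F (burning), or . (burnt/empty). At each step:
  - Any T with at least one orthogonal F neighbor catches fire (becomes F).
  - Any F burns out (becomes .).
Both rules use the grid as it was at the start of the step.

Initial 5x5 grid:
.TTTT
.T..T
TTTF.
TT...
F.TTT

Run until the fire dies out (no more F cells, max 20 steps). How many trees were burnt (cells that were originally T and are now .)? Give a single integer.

Answer: 11

Derivation:
Step 1: +2 fires, +2 burnt (F count now 2)
Step 2: +3 fires, +2 burnt (F count now 3)
Step 3: +1 fires, +3 burnt (F count now 1)
Step 4: +1 fires, +1 burnt (F count now 1)
Step 5: +1 fires, +1 burnt (F count now 1)
Step 6: +1 fires, +1 burnt (F count now 1)
Step 7: +1 fires, +1 burnt (F count now 1)
Step 8: +1 fires, +1 burnt (F count now 1)
Step 9: +0 fires, +1 burnt (F count now 0)
Fire out after step 9
Initially T: 14, now '.': 22
Total burnt (originally-T cells now '.'): 11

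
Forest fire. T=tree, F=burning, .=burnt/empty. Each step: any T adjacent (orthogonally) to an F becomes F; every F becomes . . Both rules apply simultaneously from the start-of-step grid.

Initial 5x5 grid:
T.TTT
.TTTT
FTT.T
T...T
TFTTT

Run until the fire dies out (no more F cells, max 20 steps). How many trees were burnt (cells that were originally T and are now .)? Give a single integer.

Step 1: +4 fires, +2 burnt (F count now 4)
Step 2: +3 fires, +4 burnt (F count now 3)
Step 3: +2 fires, +3 burnt (F count now 2)
Step 4: +3 fires, +2 burnt (F count now 3)
Step 5: +3 fires, +3 burnt (F count now 3)
Step 6: +1 fires, +3 burnt (F count now 1)
Step 7: +0 fires, +1 burnt (F count now 0)
Fire out after step 7
Initially T: 17, now '.': 24
Total burnt (originally-T cells now '.'): 16

Answer: 16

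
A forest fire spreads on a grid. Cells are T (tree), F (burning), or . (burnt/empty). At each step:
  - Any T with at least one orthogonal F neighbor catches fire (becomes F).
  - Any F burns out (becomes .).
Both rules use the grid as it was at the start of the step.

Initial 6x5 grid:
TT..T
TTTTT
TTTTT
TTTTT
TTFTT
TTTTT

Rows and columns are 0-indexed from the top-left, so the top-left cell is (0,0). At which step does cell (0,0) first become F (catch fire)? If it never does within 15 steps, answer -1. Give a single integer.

Step 1: cell (0,0)='T' (+4 fires, +1 burnt)
Step 2: cell (0,0)='T' (+7 fires, +4 burnt)
Step 3: cell (0,0)='T' (+7 fires, +7 burnt)
Step 4: cell (0,0)='T' (+4 fires, +7 burnt)
Step 5: cell (0,0)='T' (+3 fires, +4 burnt)
Step 6: cell (0,0)='F' (+2 fires, +3 burnt)
  -> target ignites at step 6
Step 7: cell (0,0)='.' (+0 fires, +2 burnt)
  fire out at step 7

6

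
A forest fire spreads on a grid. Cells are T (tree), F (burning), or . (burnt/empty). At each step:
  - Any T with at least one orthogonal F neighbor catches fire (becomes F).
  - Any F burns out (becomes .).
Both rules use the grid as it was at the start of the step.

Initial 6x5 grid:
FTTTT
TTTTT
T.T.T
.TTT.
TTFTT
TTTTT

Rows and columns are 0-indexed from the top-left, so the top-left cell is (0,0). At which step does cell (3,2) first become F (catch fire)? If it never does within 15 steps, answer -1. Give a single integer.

Step 1: cell (3,2)='F' (+6 fires, +2 burnt)
  -> target ignites at step 1
Step 2: cell (3,2)='.' (+10 fires, +6 burnt)
Step 3: cell (3,2)='.' (+4 fires, +10 burnt)
Step 4: cell (3,2)='.' (+2 fires, +4 burnt)
Step 5: cell (3,2)='.' (+1 fires, +2 burnt)
Step 6: cell (3,2)='.' (+1 fires, +1 burnt)
Step 7: cell (3,2)='.' (+0 fires, +1 burnt)
  fire out at step 7

1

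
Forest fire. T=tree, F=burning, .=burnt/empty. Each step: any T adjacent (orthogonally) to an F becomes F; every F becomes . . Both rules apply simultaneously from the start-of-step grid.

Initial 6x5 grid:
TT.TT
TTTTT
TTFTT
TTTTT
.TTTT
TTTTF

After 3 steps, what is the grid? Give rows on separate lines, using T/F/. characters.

Step 1: 6 trees catch fire, 2 burn out
  TT.TT
  TTFTT
  TF.FT
  TTFTT
  .TTTF
  TTTF.
Step 2: 10 trees catch fire, 6 burn out
  TT.TT
  TF.FT
  F...F
  TF.FF
  .TFF.
  TTF..
Step 3: 7 trees catch fire, 10 burn out
  TF.FT
  F...F
  .....
  F....
  .F...
  TF...

TF.FT
F...F
.....
F....
.F...
TF...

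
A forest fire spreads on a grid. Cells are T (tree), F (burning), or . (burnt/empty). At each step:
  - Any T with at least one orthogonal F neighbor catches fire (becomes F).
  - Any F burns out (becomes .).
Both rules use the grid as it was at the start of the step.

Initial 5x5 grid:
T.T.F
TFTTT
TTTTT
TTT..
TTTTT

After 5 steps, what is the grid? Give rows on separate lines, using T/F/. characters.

Step 1: 4 trees catch fire, 2 burn out
  T.T..
  F.FTF
  TFTTT
  TTT..
  TTTTT
Step 2: 7 trees catch fire, 4 burn out
  F.F..
  ...F.
  F.FTF
  TFT..
  TTTTT
Step 3: 4 trees catch fire, 7 burn out
  .....
  .....
  ...F.
  F.F..
  TFTTT
Step 4: 2 trees catch fire, 4 burn out
  .....
  .....
  .....
  .....
  F.FTT
Step 5: 1 trees catch fire, 2 burn out
  .....
  .....
  .....
  .....
  ...FT

.....
.....
.....
.....
...FT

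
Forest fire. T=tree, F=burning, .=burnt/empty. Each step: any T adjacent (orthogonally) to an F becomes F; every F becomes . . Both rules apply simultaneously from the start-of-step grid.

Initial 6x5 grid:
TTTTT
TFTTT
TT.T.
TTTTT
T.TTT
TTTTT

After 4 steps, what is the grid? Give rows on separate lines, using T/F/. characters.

Step 1: 4 trees catch fire, 1 burn out
  TFTTT
  F.FTT
  TF.T.
  TTTTT
  T.TTT
  TTTTT
Step 2: 5 trees catch fire, 4 burn out
  F.FTT
  ...FT
  F..T.
  TFTTT
  T.TTT
  TTTTT
Step 3: 5 trees catch fire, 5 burn out
  ...FT
  ....F
  ...F.
  F.FTT
  T.TTT
  TTTTT
Step 4: 4 trees catch fire, 5 burn out
  ....F
  .....
  .....
  ...FT
  F.FTT
  TTTTT

....F
.....
.....
...FT
F.FTT
TTTTT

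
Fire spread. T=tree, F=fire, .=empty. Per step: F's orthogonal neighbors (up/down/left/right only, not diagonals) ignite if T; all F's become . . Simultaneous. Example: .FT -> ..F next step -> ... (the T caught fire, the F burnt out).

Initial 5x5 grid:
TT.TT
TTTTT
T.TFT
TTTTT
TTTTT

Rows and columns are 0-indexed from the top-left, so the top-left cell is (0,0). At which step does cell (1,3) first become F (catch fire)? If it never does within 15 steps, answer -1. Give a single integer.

Step 1: cell (1,3)='F' (+4 fires, +1 burnt)
  -> target ignites at step 1
Step 2: cell (1,3)='.' (+6 fires, +4 burnt)
Step 3: cell (1,3)='.' (+5 fires, +6 burnt)
Step 4: cell (1,3)='.' (+4 fires, +5 burnt)
Step 5: cell (1,3)='.' (+3 fires, +4 burnt)
Step 6: cell (1,3)='.' (+0 fires, +3 burnt)
  fire out at step 6

1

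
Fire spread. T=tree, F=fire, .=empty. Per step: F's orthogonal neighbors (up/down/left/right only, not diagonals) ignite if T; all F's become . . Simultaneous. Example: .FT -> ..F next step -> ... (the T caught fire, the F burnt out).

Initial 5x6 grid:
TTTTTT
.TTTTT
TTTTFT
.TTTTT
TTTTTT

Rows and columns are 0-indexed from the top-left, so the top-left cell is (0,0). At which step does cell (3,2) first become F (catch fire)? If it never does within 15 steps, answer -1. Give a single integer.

Step 1: cell (3,2)='T' (+4 fires, +1 burnt)
Step 2: cell (3,2)='T' (+7 fires, +4 burnt)
Step 3: cell (3,2)='F' (+7 fires, +7 burnt)
  -> target ignites at step 3
Step 4: cell (3,2)='.' (+5 fires, +7 burnt)
Step 5: cell (3,2)='.' (+2 fires, +5 burnt)
Step 6: cell (3,2)='.' (+2 fires, +2 burnt)
Step 7: cell (3,2)='.' (+0 fires, +2 burnt)
  fire out at step 7

3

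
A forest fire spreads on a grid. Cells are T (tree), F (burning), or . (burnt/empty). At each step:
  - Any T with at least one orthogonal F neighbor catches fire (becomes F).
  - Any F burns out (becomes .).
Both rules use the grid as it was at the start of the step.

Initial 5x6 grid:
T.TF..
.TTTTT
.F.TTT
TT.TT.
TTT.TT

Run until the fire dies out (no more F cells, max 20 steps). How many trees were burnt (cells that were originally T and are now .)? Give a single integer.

Step 1: +4 fires, +2 burnt (F count now 4)
Step 2: +5 fires, +4 burnt (F count now 5)
Step 3: +5 fires, +5 burnt (F count now 5)
Step 4: +2 fires, +5 burnt (F count now 2)
Step 5: +1 fires, +2 burnt (F count now 1)
Step 6: +1 fires, +1 burnt (F count now 1)
Step 7: +0 fires, +1 burnt (F count now 0)
Fire out after step 7
Initially T: 19, now '.': 29
Total burnt (originally-T cells now '.'): 18

Answer: 18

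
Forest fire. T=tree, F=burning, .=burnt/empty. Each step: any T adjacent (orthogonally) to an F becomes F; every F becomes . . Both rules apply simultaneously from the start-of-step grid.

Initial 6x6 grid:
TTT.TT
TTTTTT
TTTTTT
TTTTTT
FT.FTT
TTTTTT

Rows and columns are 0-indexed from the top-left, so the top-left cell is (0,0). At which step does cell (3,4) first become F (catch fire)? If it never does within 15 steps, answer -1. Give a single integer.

Step 1: cell (3,4)='T' (+6 fires, +2 burnt)
Step 2: cell (3,4)='F' (+9 fires, +6 burnt)
  -> target ignites at step 2
Step 3: cell (3,4)='.' (+7 fires, +9 burnt)
Step 4: cell (3,4)='.' (+5 fires, +7 burnt)
Step 5: cell (3,4)='.' (+4 fires, +5 burnt)
Step 6: cell (3,4)='.' (+1 fires, +4 burnt)
Step 7: cell (3,4)='.' (+0 fires, +1 burnt)
  fire out at step 7

2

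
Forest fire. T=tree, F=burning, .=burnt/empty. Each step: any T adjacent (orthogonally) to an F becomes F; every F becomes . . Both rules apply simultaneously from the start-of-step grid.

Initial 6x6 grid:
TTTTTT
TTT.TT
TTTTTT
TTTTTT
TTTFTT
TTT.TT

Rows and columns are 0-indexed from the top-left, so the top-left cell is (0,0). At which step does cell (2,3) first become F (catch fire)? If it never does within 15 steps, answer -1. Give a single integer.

Step 1: cell (2,3)='T' (+3 fires, +1 burnt)
Step 2: cell (2,3)='F' (+7 fires, +3 burnt)
  -> target ignites at step 2
Step 3: cell (2,3)='.' (+7 fires, +7 burnt)
Step 4: cell (2,3)='.' (+6 fires, +7 burnt)
Step 5: cell (2,3)='.' (+5 fires, +6 burnt)
Step 6: cell (2,3)='.' (+4 fires, +5 burnt)
Step 7: cell (2,3)='.' (+1 fires, +4 burnt)
Step 8: cell (2,3)='.' (+0 fires, +1 burnt)
  fire out at step 8

2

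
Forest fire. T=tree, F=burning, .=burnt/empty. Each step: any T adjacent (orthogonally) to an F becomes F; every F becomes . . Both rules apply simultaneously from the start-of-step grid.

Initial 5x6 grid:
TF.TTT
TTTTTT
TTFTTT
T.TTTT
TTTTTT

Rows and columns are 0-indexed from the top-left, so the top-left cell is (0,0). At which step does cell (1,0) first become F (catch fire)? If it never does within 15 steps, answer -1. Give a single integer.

Step 1: cell (1,0)='T' (+6 fires, +2 burnt)
Step 2: cell (1,0)='F' (+6 fires, +6 burnt)
  -> target ignites at step 2
Step 3: cell (1,0)='.' (+7 fires, +6 burnt)
Step 4: cell (1,0)='.' (+5 fires, +7 burnt)
Step 5: cell (1,0)='.' (+2 fires, +5 burnt)
Step 6: cell (1,0)='.' (+0 fires, +2 burnt)
  fire out at step 6

2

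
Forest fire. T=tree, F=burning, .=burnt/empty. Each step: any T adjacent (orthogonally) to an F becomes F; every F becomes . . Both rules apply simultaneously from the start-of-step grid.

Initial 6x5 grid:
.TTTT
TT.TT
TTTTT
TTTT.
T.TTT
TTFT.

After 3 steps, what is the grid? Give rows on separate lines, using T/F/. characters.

Step 1: 3 trees catch fire, 1 burn out
  .TTTT
  TT.TT
  TTTTT
  TTTT.
  T.FTT
  TF.F.
Step 2: 3 trees catch fire, 3 burn out
  .TTTT
  TT.TT
  TTTTT
  TTFT.
  T..FT
  F....
Step 3: 5 trees catch fire, 3 burn out
  .TTTT
  TT.TT
  TTFTT
  TF.F.
  F...F
  .....

.TTTT
TT.TT
TTFTT
TF.F.
F...F
.....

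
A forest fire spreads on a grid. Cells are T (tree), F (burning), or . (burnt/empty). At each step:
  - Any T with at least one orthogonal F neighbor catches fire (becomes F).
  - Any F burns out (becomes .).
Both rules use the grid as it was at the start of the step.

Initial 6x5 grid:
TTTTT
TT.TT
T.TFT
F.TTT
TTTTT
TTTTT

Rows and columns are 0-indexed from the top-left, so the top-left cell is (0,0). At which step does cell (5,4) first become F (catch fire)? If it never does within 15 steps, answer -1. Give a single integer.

Step 1: cell (5,4)='T' (+6 fires, +2 burnt)
Step 2: cell (5,4)='T' (+8 fires, +6 burnt)
Step 3: cell (5,4)='T' (+8 fires, +8 burnt)
Step 4: cell (5,4)='F' (+3 fires, +8 burnt)
  -> target ignites at step 4
Step 5: cell (5,4)='.' (+0 fires, +3 burnt)
  fire out at step 5

4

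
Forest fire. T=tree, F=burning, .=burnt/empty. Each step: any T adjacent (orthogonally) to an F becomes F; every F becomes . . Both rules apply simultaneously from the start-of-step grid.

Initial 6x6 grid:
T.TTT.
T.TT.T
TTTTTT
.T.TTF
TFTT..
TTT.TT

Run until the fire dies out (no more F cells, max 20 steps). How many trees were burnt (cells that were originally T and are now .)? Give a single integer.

Answer: 23

Derivation:
Step 1: +6 fires, +2 burnt (F count now 6)
Step 2: +7 fires, +6 burnt (F count now 7)
Step 3: +3 fires, +7 burnt (F count now 3)
Step 4: +3 fires, +3 burnt (F count now 3)
Step 5: +3 fires, +3 burnt (F count now 3)
Step 6: +1 fires, +3 burnt (F count now 1)
Step 7: +0 fires, +1 burnt (F count now 0)
Fire out after step 7
Initially T: 25, now '.': 34
Total burnt (originally-T cells now '.'): 23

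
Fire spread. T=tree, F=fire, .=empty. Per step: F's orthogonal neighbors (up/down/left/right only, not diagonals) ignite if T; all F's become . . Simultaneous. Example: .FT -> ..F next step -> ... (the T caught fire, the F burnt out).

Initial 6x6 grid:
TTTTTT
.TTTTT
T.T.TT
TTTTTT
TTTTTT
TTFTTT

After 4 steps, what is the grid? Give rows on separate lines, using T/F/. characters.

Step 1: 3 trees catch fire, 1 burn out
  TTTTTT
  .TTTTT
  T.T.TT
  TTTTTT
  TTFTTT
  TF.FTT
Step 2: 5 trees catch fire, 3 burn out
  TTTTTT
  .TTTTT
  T.T.TT
  TTFTTT
  TF.FTT
  F...FT
Step 3: 6 trees catch fire, 5 burn out
  TTTTTT
  .TTTTT
  T.F.TT
  TF.FTT
  F...FT
  .....F
Step 4: 4 trees catch fire, 6 burn out
  TTTTTT
  .TFTTT
  T...TT
  F...FT
  .....F
  ......

TTTTTT
.TFTTT
T...TT
F...FT
.....F
......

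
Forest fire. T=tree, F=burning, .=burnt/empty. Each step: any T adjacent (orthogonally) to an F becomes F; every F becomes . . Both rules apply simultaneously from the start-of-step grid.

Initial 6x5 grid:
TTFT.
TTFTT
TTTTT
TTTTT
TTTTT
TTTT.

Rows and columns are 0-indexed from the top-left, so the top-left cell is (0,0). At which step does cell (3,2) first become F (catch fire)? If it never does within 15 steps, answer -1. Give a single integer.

Step 1: cell (3,2)='T' (+5 fires, +2 burnt)
Step 2: cell (3,2)='F' (+6 fires, +5 burnt)
  -> target ignites at step 2
Step 3: cell (3,2)='.' (+5 fires, +6 burnt)
Step 4: cell (3,2)='.' (+5 fires, +5 burnt)
Step 5: cell (3,2)='.' (+4 fires, +5 burnt)
Step 6: cell (3,2)='.' (+1 fires, +4 burnt)
Step 7: cell (3,2)='.' (+0 fires, +1 burnt)
  fire out at step 7

2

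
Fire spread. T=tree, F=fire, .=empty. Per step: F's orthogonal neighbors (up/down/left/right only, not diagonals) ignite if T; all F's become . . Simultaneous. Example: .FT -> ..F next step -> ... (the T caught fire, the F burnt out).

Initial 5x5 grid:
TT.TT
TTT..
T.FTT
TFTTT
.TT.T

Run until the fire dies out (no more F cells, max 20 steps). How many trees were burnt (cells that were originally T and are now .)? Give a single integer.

Step 1: +5 fires, +2 burnt (F count now 5)
Step 2: +5 fires, +5 burnt (F count now 5)
Step 3: +3 fires, +5 burnt (F count now 3)
Step 4: +2 fires, +3 burnt (F count now 2)
Step 5: +0 fires, +2 burnt (F count now 0)
Fire out after step 5
Initially T: 17, now '.': 23
Total burnt (originally-T cells now '.'): 15

Answer: 15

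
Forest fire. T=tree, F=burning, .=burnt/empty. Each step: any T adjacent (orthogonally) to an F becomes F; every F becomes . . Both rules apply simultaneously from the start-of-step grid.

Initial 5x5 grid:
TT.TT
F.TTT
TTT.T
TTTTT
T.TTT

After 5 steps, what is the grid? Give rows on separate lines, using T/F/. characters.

Step 1: 2 trees catch fire, 1 burn out
  FT.TT
  ..TTT
  FTT.T
  TTTTT
  T.TTT
Step 2: 3 trees catch fire, 2 burn out
  .F.TT
  ..TTT
  .FT.T
  FTTTT
  T.TTT
Step 3: 3 trees catch fire, 3 burn out
  ...TT
  ..TTT
  ..F.T
  .FTTT
  F.TTT
Step 4: 2 trees catch fire, 3 burn out
  ...TT
  ..FTT
  ....T
  ..FTT
  ..TTT
Step 5: 3 trees catch fire, 2 burn out
  ...TT
  ...FT
  ....T
  ...FT
  ..FTT

...TT
...FT
....T
...FT
..FTT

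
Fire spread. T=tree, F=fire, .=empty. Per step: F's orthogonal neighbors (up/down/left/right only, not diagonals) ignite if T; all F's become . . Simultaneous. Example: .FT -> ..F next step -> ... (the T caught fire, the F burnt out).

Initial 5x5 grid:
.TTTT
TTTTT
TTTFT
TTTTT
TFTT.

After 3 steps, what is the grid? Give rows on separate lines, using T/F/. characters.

Step 1: 7 trees catch fire, 2 burn out
  .TTTT
  TTTFT
  TTF.F
  TFTFT
  F.FT.
Step 2: 8 trees catch fire, 7 burn out
  .TTFT
  TTF.F
  TF...
  F.F.F
  ...F.
Step 3: 4 trees catch fire, 8 burn out
  .TF.F
  TF...
  F....
  .....
  .....

.TF.F
TF...
F....
.....
.....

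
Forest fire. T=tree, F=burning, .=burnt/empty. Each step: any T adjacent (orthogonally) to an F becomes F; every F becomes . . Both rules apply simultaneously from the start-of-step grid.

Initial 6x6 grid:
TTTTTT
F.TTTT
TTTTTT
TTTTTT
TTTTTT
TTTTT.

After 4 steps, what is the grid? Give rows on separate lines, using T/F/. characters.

Step 1: 2 trees catch fire, 1 burn out
  FTTTTT
  ..TTTT
  FTTTTT
  TTTTTT
  TTTTTT
  TTTTT.
Step 2: 3 trees catch fire, 2 burn out
  .FTTTT
  ..TTTT
  .FTTTT
  FTTTTT
  TTTTTT
  TTTTT.
Step 3: 4 trees catch fire, 3 burn out
  ..FTTT
  ..TTTT
  ..FTTT
  .FTTTT
  FTTTTT
  TTTTT.
Step 4: 6 trees catch fire, 4 burn out
  ...FTT
  ..FTTT
  ...FTT
  ..FTTT
  .FTTTT
  FTTTT.

...FTT
..FTTT
...FTT
..FTTT
.FTTTT
FTTTT.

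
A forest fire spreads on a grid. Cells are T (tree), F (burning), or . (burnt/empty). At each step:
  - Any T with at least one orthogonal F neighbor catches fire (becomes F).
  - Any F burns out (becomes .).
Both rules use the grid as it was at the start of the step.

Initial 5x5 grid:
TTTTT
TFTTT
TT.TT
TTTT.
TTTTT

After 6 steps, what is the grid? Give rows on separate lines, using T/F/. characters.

Step 1: 4 trees catch fire, 1 burn out
  TFTTT
  F.FTT
  TF.TT
  TTTT.
  TTTTT
Step 2: 5 trees catch fire, 4 burn out
  F.FTT
  ...FT
  F..TT
  TFTT.
  TTTTT
Step 3: 6 trees catch fire, 5 burn out
  ...FT
  ....F
  ...FT
  F.FT.
  TFTTT
Step 4: 5 trees catch fire, 6 burn out
  ....F
  .....
  ....F
  ...F.
  F.FTT
Step 5: 1 trees catch fire, 5 burn out
  .....
  .....
  .....
  .....
  ...FT
Step 6: 1 trees catch fire, 1 burn out
  .....
  .....
  .....
  .....
  ....F

.....
.....
.....
.....
....F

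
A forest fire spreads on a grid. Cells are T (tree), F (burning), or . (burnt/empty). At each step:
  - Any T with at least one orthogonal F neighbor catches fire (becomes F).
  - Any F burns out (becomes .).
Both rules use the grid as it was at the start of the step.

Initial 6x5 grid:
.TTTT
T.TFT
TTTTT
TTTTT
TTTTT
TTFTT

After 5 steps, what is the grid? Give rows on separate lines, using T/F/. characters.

Step 1: 7 trees catch fire, 2 burn out
  .TTFT
  T.F.F
  TTTFT
  TTTTT
  TTFTT
  TF.FT
Step 2: 10 trees catch fire, 7 burn out
  .TF.F
  T....
  TTF.F
  TTFFT
  TF.FT
  F...F
Step 3: 6 trees catch fire, 10 burn out
  .F...
  T....
  TF...
  TF..F
  F...F
  .....
Step 4: 2 trees catch fire, 6 burn out
  .....
  T....
  F....
  F....
  .....
  .....
Step 5: 1 trees catch fire, 2 burn out
  .....
  F....
  .....
  .....
  .....
  .....

.....
F....
.....
.....
.....
.....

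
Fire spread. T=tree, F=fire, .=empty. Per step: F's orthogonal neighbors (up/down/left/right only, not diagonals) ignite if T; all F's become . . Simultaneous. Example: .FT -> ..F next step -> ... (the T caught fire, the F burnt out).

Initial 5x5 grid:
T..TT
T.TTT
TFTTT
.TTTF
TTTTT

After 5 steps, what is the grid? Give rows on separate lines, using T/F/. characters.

Step 1: 6 trees catch fire, 2 burn out
  T..TT
  T.TTT
  F.FTF
  .FTF.
  TTTTF
Step 2: 7 trees catch fire, 6 burn out
  T..TT
  F.FTF
  ...F.
  ..F..
  TFTF.
Step 3: 5 trees catch fire, 7 burn out
  F..TF
  ...F.
  .....
  .....
  F.F..
Step 4: 1 trees catch fire, 5 burn out
  ...F.
  .....
  .....
  .....
  .....
Step 5: 0 trees catch fire, 1 burn out
  .....
  .....
  .....
  .....
  .....

.....
.....
.....
.....
.....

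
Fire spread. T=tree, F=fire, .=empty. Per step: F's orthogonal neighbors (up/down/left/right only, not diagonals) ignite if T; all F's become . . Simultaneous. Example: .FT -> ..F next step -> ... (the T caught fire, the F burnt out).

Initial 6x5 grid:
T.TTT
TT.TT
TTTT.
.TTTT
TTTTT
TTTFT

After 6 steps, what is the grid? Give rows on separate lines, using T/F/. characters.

Step 1: 3 trees catch fire, 1 burn out
  T.TTT
  TT.TT
  TTTT.
  .TTTT
  TTTFT
  TTF.F
Step 2: 4 trees catch fire, 3 burn out
  T.TTT
  TT.TT
  TTTT.
  .TTFT
  TTF.F
  TF...
Step 3: 5 trees catch fire, 4 burn out
  T.TTT
  TT.TT
  TTTF.
  .TF.F
  TF...
  F....
Step 4: 4 trees catch fire, 5 burn out
  T.TTT
  TT.FT
  TTF..
  .F...
  F....
  .....
Step 5: 3 trees catch fire, 4 burn out
  T.TFT
  TT..F
  TF...
  .....
  .....
  .....
Step 6: 4 trees catch fire, 3 burn out
  T.F.F
  TF...
  F....
  .....
  .....
  .....

T.F.F
TF...
F....
.....
.....
.....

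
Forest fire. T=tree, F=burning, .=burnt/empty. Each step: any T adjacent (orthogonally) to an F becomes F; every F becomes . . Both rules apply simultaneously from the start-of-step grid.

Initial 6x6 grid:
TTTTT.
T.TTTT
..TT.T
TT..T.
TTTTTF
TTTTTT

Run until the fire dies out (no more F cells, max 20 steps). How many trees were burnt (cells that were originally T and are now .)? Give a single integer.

Answer: 14

Derivation:
Step 1: +2 fires, +1 burnt (F count now 2)
Step 2: +3 fires, +2 burnt (F count now 3)
Step 3: +2 fires, +3 burnt (F count now 2)
Step 4: +2 fires, +2 burnt (F count now 2)
Step 5: +3 fires, +2 burnt (F count now 3)
Step 6: +2 fires, +3 burnt (F count now 2)
Step 7: +0 fires, +2 burnt (F count now 0)
Fire out after step 7
Initially T: 27, now '.': 23
Total burnt (originally-T cells now '.'): 14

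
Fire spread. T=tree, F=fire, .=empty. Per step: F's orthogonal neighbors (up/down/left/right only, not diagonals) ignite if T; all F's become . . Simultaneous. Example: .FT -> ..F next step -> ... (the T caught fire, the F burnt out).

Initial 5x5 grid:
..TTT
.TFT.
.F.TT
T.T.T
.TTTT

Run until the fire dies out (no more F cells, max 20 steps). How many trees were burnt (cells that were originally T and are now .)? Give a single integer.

Answer: 13

Derivation:
Step 1: +3 fires, +2 burnt (F count now 3)
Step 2: +2 fires, +3 burnt (F count now 2)
Step 3: +2 fires, +2 burnt (F count now 2)
Step 4: +1 fires, +2 burnt (F count now 1)
Step 5: +1 fires, +1 burnt (F count now 1)
Step 6: +1 fires, +1 burnt (F count now 1)
Step 7: +1 fires, +1 burnt (F count now 1)
Step 8: +2 fires, +1 burnt (F count now 2)
Step 9: +0 fires, +2 burnt (F count now 0)
Fire out after step 9
Initially T: 14, now '.': 24
Total burnt (originally-T cells now '.'): 13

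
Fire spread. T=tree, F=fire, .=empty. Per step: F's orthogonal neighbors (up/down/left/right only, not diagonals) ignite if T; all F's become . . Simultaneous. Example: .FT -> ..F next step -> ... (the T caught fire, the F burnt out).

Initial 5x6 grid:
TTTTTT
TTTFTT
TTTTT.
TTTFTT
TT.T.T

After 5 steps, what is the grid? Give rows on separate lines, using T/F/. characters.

Step 1: 7 trees catch fire, 2 burn out
  TTTFTT
  TTF.FT
  TTTFT.
  TTF.FT
  TT.F.T
Step 2: 8 trees catch fire, 7 burn out
  TTF.FT
  TF...F
  TTF.F.
  TF...F
  TT...T
Step 3: 7 trees catch fire, 8 burn out
  TF...F
  F.....
  TF....
  F.....
  TF...F
Step 4: 3 trees catch fire, 7 burn out
  F.....
  ......
  F.....
  ......
  F.....
Step 5: 0 trees catch fire, 3 burn out
  ......
  ......
  ......
  ......
  ......

......
......
......
......
......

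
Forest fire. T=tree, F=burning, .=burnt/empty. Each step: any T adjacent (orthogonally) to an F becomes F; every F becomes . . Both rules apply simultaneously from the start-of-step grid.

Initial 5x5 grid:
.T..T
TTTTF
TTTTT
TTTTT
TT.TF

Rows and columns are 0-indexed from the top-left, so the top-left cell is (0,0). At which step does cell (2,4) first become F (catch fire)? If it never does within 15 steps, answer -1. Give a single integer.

Step 1: cell (2,4)='F' (+5 fires, +2 burnt)
  -> target ignites at step 1
Step 2: cell (2,4)='.' (+3 fires, +5 burnt)
Step 3: cell (2,4)='.' (+3 fires, +3 burnt)
Step 4: cell (2,4)='.' (+4 fires, +3 burnt)
Step 5: cell (2,4)='.' (+3 fires, +4 burnt)
Step 6: cell (2,4)='.' (+1 fires, +3 burnt)
Step 7: cell (2,4)='.' (+0 fires, +1 burnt)
  fire out at step 7

1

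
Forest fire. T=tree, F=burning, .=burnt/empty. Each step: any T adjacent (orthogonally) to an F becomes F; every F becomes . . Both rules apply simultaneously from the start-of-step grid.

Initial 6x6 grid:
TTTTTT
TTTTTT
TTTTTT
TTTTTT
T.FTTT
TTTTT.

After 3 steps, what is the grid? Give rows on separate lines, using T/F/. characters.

Step 1: 3 trees catch fire, 1 burn out
  TTTTTT
  TTTTTT
  TTTTTT
  TTFTTT
  T..FTT
  TTFTT.
Step 2: 6 trees catch fire, 3 burn out
  TTTTTT
  TTTTTT
  TTFTTT
  TF.FTT
  T...FT
  TF.FT.
Step 3: 8 trees catch fire, 6 burn out
  TTTTTT
  TTFTTT
  TF.FTT
  F...FT
  T....F
  F...F.

TTTTTT
TTFTTT
TF.FTT
F...FT
T....F
F...F.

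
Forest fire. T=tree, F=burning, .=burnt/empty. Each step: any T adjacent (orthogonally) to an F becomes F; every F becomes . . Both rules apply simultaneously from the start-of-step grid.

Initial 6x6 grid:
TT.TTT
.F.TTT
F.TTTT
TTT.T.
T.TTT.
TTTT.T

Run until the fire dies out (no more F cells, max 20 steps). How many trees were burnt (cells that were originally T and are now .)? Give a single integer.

Answer: 24

Derivation:
Step 1: +2 fires, +2 burnt (F count now 2)
Step 2: +3 fires, +2 burnt (F count now 3)
Step 3: +2 fires, +3 burnt (F count now 2)
Step 4: +3 fires, +2 burnt (F count now 3)
Step 5: +3 fires, +3 burnt (F count now 3)
Step 6: +4 fires, +3 burnt (F count now 4)
Step 7: +4 fires, +4 burnt (F count now 4)
Step 8: +2 fires, +4 burnt (F count now 2)
Step 9: +1 fires, +2 burnt (F count now 1)
Step 10: +0 fires, +1 burnt (F count now 0)
Fire out after step 10
Initially T: 25, now '.': 35
Total burnt (originally-T cells now '.'): 24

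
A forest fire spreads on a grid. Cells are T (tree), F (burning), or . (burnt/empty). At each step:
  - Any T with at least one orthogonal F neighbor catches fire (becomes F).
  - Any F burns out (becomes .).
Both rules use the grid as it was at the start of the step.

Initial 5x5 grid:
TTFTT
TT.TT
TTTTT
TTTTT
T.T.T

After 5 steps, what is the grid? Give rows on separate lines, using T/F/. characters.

Step 1: 2 trees catch fire, 1 burn out
  TF.FT
  TT.TT
  TTTTT
  TTTTT
  T.T.T
Step 2: 4 trees catch fire, 2 burn out
  F...F
  TF.FT
  TTTTT
  TTTTT
  T.T.T
Step 3: 4 trees catch fire, 4 burn out
  .....
  F...F
  TFTFT
  TTTTT
  T.T.T
Step 4: 5 trees catch fire, 4 burn out
  .....
  .....
  F.F.F
  TFTFT
  T.T.T
Step 5: 3 trees catch fire, 5 burn out
  .....
  .....
  .....
  F.F.F
  T.T.T

.....
.....
.....
F.F.F
T.T.T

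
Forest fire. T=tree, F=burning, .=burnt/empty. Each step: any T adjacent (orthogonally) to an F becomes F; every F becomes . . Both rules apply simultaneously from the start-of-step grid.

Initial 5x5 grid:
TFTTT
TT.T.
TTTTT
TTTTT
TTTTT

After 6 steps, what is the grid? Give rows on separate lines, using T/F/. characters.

Step 1: 3 trees catch fire, 1 burn out
  F.FTT
  TF.T.
  TTTTT
  TTTTT
  TTTTT
Step 2: 3 trees catch fire, 3 burn out
  ...FT
  F..T.
  TFTTT
  TTTTT
  TTTTT
Step 3: 5 trees catch fire, 3 burn out
  ....F
  ...F.
  F.FTT
  TFTTT
  TTTTT
Step 4: 4 trees catch fire, 5 burn out
  .....
  .....
  ...FT
  F.FTT
  TFTTT
Step 5: 4 trees catch fire, 4 burn out
  .....
  .....
  ....F
  ...FT
  F.FTT
Step 6: 2 trees catch fire, 4 burn out
  .....
  .....
  .....
  ....F
  ...FT

.....
.....
.....
....F
...FT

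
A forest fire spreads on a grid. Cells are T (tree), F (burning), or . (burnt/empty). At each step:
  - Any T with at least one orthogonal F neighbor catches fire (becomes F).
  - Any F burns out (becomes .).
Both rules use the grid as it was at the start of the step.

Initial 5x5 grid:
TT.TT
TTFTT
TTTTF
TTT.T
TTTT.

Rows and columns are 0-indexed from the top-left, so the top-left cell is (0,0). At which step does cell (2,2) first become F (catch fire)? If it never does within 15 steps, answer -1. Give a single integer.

Step 1: cell (2,2)='F' (+6 fires, +2 burnt)
  -> target ignites at step 1
Step 2: cell (2,2)='.' (+6 fires, +6 burnt)
Step 3: cell (2,2)='.' (+4 fires, +6 burnt)
Step 4: cell (2,2)='.' (+3 fires, +4 burnt)
Step 5: cell (2,2)='.' (+1 fires, +3 burnt)
Step 6: cell (2,2)='.' (+0 fires, +1 burnt)
  fire out at step 6

1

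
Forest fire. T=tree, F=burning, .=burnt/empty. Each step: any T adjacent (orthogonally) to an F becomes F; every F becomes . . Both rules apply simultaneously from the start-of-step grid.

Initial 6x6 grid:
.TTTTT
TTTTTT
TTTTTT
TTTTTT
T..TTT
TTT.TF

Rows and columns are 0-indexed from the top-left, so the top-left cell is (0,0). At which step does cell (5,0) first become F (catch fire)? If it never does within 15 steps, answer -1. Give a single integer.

Step 1: cell (5,0)='T' (+2 fires, +1 burnt)
Step 2: cell (5,0)='T' (+2 fires, +2 burnt)
Step 3: cell (5,0)='T' (+3 fires, +2 burnt)
Step 4: cell (5,0)='T' (+3 fires, +3 burnt)
Step 5: cell (5,0)='T' (+4 fires, +3 burnt)
Step 6: cell (5,0)='T' (+4 fires, +4 burnt)
Step 7: cell (5,0)='T' (+4 fires, +4 burnt)
Step 8: cell (5,0)='T' (+4 fires, +4 burnt)
Step 9: cell (5,0)='F' (+3 fires, +4 burnt)
  -> target ignites at step 9
Step 10: cell (5,0)='.' (+1 fires, +3 burnt)
Step 11: cell (5,0)='.' (+1 fires, +1 burnt)
Step 12: cell (5,0)='.' (+0 fires, +1 burnt)
  fire out at step 12

9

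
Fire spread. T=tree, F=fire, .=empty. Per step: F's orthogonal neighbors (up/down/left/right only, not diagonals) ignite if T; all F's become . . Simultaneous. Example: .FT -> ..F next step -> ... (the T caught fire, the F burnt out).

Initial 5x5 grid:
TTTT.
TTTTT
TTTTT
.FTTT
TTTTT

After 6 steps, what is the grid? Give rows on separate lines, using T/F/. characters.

Step 1: 3 trees catch fire, 1 burn out
  TTTT.
  TTTTT
  TFTTT
  ..FTT
  TFTTT
Step 2: 6 trees catch fire, 3 burn out
  TTTT.
  TFTTT
  F.FTT
  ...FT
  F.FTT
Step 3: 6 trees catch fire, 6 burn out
  TFTT.
  F.FTT
  ...FT
  ....F
  ...FT
Step 4: 5 trees catch fire, 6 burn out
  F.FT.
  ...FT
  ....F
  .....
  ....F
Step 5: 2 trees catch fire, 5 burn out
  ...F.
  ....F
  .....
  .....
  .....
Step 6: 0 trees catch fire, 2 burn out
  .....
  .....
  .....
  .....
  .....

.....
.....
.....
.....
.....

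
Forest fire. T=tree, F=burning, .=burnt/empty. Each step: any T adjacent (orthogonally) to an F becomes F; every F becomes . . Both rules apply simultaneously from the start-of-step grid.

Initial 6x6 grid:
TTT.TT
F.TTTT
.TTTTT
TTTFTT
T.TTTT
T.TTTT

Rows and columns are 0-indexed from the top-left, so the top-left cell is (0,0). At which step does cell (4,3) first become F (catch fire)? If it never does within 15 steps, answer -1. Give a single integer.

Step 1: cell (4,3)='F' (+5 fires, +2 burnt)
  -> target ignites at step 1
Step 2: cell (4,3)='.' (+9 fires, +5 burnt)
Step 3: cell (4,3)='.' (+9 fires, +9 burnt)
Step 4: cell (4,3)='.' (+4 fires, +9 burnt)
Step 5: cell (4,3)='.' (+2 fires, +4 burnt)
Step 6: cell (4,3)='.' (+0 fires, +2 burnt)
  fire out at step 6

1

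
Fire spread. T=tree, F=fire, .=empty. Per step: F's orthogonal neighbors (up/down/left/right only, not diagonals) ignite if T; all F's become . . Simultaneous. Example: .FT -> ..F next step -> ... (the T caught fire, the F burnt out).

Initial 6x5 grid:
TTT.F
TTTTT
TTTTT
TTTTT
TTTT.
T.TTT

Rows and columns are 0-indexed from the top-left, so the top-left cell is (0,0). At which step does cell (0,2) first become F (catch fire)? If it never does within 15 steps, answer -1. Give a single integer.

Step 1: cell (0,2)='T' (+1 fires, +1 burnt)
Step 2: cell (0,2)='T' (+2 fires, +1 burnt)
Step 3: cell (0,2)='T' (+3 fires, +2 burnt)
Step 4: cell (0,2)='F' (+4 fires, +3 burnt)
  -> target ignites at step 4
Step 5: cell (0,2)='.' (+5 fires, +4 burnt)
Step 6: cell (0,2)='.' (+5 fires, +5 burnt)
Step 7: cell (0,2)='.' (+4 fires, +5 burnt)
Step 8: cell (0,2)='.' (+1 fires, +4 burnt)
Step 9: cell (0,2)='.' (+1 fires, +1 burnt)
Step 10: cell (0,2)='.' (+0 fires, +1 burnt)
  fire out at step 10

4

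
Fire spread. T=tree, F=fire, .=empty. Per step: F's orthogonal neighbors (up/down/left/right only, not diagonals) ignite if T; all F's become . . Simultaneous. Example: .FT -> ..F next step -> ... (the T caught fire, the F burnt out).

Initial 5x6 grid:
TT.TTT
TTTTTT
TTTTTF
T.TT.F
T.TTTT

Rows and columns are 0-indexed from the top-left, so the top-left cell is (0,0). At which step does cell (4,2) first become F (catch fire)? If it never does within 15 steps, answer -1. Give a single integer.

Step 1: cell (4,2)='T' (+3 fires, +2 burnt)
Step 2: cell (4,2)='T' (+4 fires, +3 burnt)
Step 3: cell (4,2)='T' (+5 fires, +4 burnt)
Step 4: cell (4,2)='F' (+5 fires, +5 burnt)
  -> target ignites at step 4
Step 5: cell (4,2)='.' (+2 fires, +5 burnt)
Step 6: cell (4,2)='.' (+3 fires, +2 burnt)
Step 7: cell (4,2)='.' (+2 fires, +3 burnt)
Step 8: cell (4,2)='.' (+0 fires, +2 burnt)
  fire out at step 8

4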